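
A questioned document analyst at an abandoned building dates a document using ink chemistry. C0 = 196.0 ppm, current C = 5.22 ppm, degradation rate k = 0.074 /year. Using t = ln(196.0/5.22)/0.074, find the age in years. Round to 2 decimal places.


Document age estimation:
C0/C = 196.0 / 5.22 = 37.547893
ln(C0/C) = 3.625617
t = 3.625617 / 0.074 = 48.99 years

48.99


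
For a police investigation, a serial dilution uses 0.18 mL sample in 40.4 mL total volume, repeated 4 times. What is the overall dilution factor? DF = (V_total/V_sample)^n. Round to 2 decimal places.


Dilution factor calculation:
Single dilution = V_total / V_sample = 40.4 / 0.18 ≈ 224.444444
Number of dilutions = 4
Total DF = (40.4 / 0.18)^4 (full precision, rounded at the end) = 2537671720.77

2537671720.77


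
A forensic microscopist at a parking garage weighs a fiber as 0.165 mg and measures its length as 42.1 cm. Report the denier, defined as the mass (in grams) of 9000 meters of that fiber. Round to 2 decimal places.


Denier calculation:
Mass in grams = 0.165 mg / 1000 = 0.000165 g
Length in meters = 42.1 cm / 100 = 0.421 m
Linear density = mass / length = 0.000165 / 0.421 = 0.00039192 g/m
Denier = (g/m) * 9000 = 0.00039192 * 9000 = 3.53

3.53


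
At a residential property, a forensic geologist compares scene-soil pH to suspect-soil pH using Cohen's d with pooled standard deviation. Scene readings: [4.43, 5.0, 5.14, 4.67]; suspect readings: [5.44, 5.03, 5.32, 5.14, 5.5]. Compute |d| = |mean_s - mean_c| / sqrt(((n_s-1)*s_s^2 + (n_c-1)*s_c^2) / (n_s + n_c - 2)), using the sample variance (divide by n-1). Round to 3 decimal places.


Pooled-variance Cohen's d for soil pH comparison:
Scene mean = 19.24 / 4 = 4.81
Suspect mean = 26.43 / 5 = 5.286
Scene sample variance s_s^2 = 0.103
Suspect sample variance s_c^2 = 0.03938
Pooled variance = ((n_s-1)*s_s^2 + (n_c-1)*s_c^2) / (n_s + n_c - 2) = 0.066646
Pooled SD = sqrt(0.066646) = 0.258159
Mean difference = -0.476
|d| = |-0.476| / 0.258159 = 1.844

1.844


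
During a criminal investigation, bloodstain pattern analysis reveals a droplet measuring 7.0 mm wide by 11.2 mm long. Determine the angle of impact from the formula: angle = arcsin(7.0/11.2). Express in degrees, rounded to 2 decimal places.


Blood spatter impact angle calculation:
width / length = 7.0 / 11.2 = 0.625
angle = arcsin(0.625)
angle = 38.68 degrees

38.68


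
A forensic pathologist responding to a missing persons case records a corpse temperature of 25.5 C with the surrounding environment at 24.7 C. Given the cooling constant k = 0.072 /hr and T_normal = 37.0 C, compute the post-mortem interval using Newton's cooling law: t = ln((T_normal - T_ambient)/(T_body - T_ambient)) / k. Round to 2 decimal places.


Using Newton's law of cooling:
t = ln((T_normal - T_ambient) / (T_body - T_ambient)) / k
T_normal - T_ambient = 12.3
T_body - T_ambient = 0.8
Ratio = 15.375
ln(ratio) = 2.732743
t = 2.732743 / 0.072 = 37.95 hours

37.95


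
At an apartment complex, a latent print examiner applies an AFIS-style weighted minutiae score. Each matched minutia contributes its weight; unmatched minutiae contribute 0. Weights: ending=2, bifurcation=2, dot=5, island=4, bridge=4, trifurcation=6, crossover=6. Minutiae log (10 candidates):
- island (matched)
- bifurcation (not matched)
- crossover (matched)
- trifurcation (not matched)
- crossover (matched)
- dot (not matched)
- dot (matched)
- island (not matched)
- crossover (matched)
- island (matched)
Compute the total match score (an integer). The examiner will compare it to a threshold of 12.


Weighted minutiae match score:
  island: matched, +4 (running total 4)
  bifurcation: not matched, +0
  crossover: matched, +6 (running total 10)
  trifurcation: not matched, +0
  crossover: matched, +6 (running total 16)
  dot: not matched, +0
  dot: matched, +5 (running total 21)
  island: not matched, +0
  crossover: matched, +6 (running total 27)
  island: matched, +4 (running total 31)
Total score = 31
Threshold = 12; verdict = identification

31


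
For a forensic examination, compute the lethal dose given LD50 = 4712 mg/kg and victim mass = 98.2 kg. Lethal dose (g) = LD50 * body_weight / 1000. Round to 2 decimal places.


Lethal dose calculation:
Lethal dose = LD50 * body_weight / 1000
= 4712 * 98.2 / 1000
= 462718.4 / 1000
= 462.72 g

462.72


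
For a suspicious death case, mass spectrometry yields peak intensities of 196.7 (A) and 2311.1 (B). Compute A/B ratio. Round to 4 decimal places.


Spectral peak ratio:
Peak A = 196.7 counts
Peak B = 2311.1 counts
Ratio = 196.7 / 2311.1 = 0.0851

0.0851


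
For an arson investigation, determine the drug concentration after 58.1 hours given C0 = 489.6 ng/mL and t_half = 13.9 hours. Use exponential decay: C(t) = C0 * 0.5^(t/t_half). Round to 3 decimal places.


Drug concentration decay:
Number of half-lives = t / t_half = 58.1 / 13.9 = 4.179856
Decay factor = 0.5^4.179856 = 0.05517444
C(t) = 489.6 * 0.05517444 = 27.013 ng/mL

27.013


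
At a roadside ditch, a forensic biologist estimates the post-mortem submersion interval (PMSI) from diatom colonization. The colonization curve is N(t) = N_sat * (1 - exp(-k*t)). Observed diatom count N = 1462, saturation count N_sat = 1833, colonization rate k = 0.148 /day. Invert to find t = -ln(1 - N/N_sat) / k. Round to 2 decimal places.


PMSI from diatom colonization curve:
N / N_sat = 1462 / 1833 = 0.7976
1 - N/N_sat = 0.2024
ln(1 - N/N_sat) = -1.597509
t = -ln(1 - N/N_sat) / k = -(-1.597509) / 0.148 = 10.79 days

10.79


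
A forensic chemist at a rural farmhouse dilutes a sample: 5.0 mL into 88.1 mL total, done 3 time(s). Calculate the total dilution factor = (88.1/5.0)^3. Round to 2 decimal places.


Dilution factor calculation:
Single dilution = V_total / V_sample = 88.1 / 5.0 ≈ 17.62
Number of dilutions = 3
Total DF = (88.1 / 5.0)^3 (full precision, rounded at the end) = 5470.38

5470.38


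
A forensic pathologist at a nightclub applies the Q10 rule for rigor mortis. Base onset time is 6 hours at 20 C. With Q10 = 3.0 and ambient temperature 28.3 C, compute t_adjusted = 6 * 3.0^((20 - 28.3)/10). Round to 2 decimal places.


Rigor mortis time adjustment:
Exponent = (T_ref - T_actual) / 10 = (20 - 28.3) / 10 = -0.83
Q10 factor = 3.0^-0.83 = 0.40178
t_adjusted = 6 * 0.40178 = 2.41 hours

2.41


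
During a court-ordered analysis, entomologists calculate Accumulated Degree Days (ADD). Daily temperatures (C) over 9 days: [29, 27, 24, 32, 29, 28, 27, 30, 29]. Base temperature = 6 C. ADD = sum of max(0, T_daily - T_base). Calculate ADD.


Computing ADD day by day:
Day 1: max(0, 29 - 6) = 23
Day 2: max(0, 27 - 6) = 21
Day 3: max(0, 24 - 6) = 18
Day 4: max(0, 32 - 6) = 26
Day 5: max(0, 29 - 6) = 23
Day 6: max(0, 28 - 6) = 22
Day 7: max(0, 27 - 6) = 21
Day 8: max(0, 30 - 6) = 24
Day 9: max(0, 29 - 6) = 23
Total ADD = 201

201


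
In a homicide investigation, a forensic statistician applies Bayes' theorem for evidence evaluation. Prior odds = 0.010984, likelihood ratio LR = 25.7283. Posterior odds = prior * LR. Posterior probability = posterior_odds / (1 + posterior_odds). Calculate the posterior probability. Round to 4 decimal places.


Bayesian evidence evaluation:
Posterior odds = prior_odds * LR = 0.010984 * 25.7283 = 0.2825996
Posterior probability = posterior_odds / (1 + posterior_odds)
= 0.2825996 / (1 + 0.2825996)
= 0.2825996 / 1.2825996
= 0.2203

0.2203


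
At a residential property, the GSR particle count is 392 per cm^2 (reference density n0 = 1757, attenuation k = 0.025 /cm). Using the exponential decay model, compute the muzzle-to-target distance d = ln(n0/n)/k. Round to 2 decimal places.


GSR distance calculation:
n0/n = 1757 / 392 = 4.482143
ln(n0/n) = 1.500101
d = 1.500101 / 0.025 = 60.00 cm

60.00


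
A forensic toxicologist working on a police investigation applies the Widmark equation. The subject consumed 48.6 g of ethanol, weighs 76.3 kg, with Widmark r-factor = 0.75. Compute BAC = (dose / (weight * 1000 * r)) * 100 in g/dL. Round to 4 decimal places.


Applying the Widmark formula:
BAC = (dose_g / (body_wt * 1000 * r)) * 100
Denominator = 76.3 * 1000 * 0.75 = 57225
BAC = (48.6 / 57225) * 100
BAC = 0.0849 g/dL

0.0849


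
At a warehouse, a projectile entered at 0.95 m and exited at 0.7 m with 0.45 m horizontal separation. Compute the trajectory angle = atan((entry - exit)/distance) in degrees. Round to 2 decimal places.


Bullet trajectory angle:
Height difference = 0.95 - 0.7 = 0.25 m
angle = atan(0.25 / 0.45)
angle = atan(0.555556)
angle = 29.05 degrees

29.05


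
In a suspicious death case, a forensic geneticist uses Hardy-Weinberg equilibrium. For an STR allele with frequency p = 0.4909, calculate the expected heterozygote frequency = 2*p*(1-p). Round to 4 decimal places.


Hardy-Weinberg heterozygote frequency:
q = 1 - p = 1 - 0.4909 = 0.5091
2pq = 2 * 0.4909 * 0.5091 = 0.4998

0.4998


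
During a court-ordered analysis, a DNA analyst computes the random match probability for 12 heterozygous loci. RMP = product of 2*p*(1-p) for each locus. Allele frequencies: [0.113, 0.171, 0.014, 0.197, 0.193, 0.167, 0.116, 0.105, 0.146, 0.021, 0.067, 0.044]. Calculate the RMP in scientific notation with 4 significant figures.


Computing RMP for 12 loci:
Locus 1: 2 * 0.113 * 0.887 = 0.200462
Locus 2: 2 * 0.171 * 0.829 = 0.283518
Locus 3: 2 * 0.014 * 0.986 = 0.027608
Locus 4: 2 * 0.197 * 0.803 = 0.316382
Locus 5: 2 * 0.193 * 0.807 = 0.311502
Locus 6: 2 * 0.167 * 0.833 = 0.278222
Locus 7: 2 * 0.116 * 0.884 = 0.205088
Locus 8: 2 * 0.105 * 0.895 = 0.18795
Locus 9: 2 * 0.146 * 0.854 = 0.249368
Locus 10: 2 * 0.021 * 0.979 = 0.041118
Locus 11: 2 * 0.067 * 0.933 = 0.125022
Locus 12: 2 * 0.044 * 0.956 = 0.084128
RMP = 1.789e-10

1.789e-10


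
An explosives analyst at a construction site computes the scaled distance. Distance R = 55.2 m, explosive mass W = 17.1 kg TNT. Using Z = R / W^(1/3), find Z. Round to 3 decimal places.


Scaled distance calculation:
W^(1/3) = 17.1^(1/3) = 2.576313
Z = R / W^(1/3) = 55.2 / 2.576313
Z = 21.426 m/kg^(1/3)

21.426


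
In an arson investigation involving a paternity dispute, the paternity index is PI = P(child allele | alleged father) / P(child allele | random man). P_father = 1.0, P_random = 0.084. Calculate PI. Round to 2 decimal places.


Paternity Index calculation:
PI = P(allele|father) / P(allele|random)
PI = 1.0 / 0.084
PI = 11.90

11.90


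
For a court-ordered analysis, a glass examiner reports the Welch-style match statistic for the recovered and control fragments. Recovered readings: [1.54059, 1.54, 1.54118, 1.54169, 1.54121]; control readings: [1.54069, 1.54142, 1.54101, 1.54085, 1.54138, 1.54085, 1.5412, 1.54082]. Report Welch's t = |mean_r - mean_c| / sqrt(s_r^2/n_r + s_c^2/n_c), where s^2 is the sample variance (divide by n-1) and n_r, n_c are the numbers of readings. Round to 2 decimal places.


Welch's t-criterion for glass RI comparison:
Recovered mean = sum / n_r = 7.70467 / 5 = 1.540934
Control mean = sum / n_c = 12.32822 / 8 = 1.5410275
Recovered sample variance s_r^2 = 4.2473e-07
Control sample variance s_c^2 = 7.54786e-08
Welch SE (unpooled) = sqrt(s_r^2/n_r + s_c^2/n_c) = sqrt(8.4946e-08 + 9.43482e-09) = sqrt(9.43808e-08) = 0.000307215
|mean_r - mean_c| = 9.35e-05
t = 9.35e-05 / 0.000307215 = 0.30

0.30


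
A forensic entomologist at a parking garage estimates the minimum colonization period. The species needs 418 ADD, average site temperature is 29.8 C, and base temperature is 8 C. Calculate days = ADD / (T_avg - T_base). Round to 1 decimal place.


Insect development time:
Effective temperature = avg_temp - T_base = 29.8 - 8 = 21.8 C
Days = ADD / effective_temp = 418 / 21.8 = 19.2 days

19.2


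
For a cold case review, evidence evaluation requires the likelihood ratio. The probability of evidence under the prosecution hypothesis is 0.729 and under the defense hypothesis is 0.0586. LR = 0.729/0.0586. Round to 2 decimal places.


Likelihood ratio calculation:
LR = P(E|Hp) / P(E|Hd)
LR = 0.729 / 0.0586
LR = 12.44

12.44


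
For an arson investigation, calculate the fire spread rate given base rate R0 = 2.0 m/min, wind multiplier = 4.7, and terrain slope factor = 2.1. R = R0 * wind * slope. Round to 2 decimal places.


Fire spread rate calculation:
R = R0 * wind_factor * slope_factor
= 2.0 * 4.7 * 2.1
= 9.4 * 2.1
= 19.74 m/min

19.74


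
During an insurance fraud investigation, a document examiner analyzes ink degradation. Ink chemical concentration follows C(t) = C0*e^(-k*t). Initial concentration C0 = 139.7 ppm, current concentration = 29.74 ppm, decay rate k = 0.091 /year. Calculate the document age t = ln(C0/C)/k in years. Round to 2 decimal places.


Document age estimation:
C0/C = 139.7 / 29.74 = 4.697377
ln(C0/C) = 1.547004
t = 1.547004 / 0.091 = 17.00 years

17.00


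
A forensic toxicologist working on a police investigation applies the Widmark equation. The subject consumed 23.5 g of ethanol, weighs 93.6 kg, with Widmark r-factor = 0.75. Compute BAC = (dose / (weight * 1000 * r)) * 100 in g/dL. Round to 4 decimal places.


Applying the Widmark formula:
BAC = (dose_g / (body_wt * 1000 * r)) * 100
Denominator = 93.6 * 1000 * 0.75 = 70200
BAC = (23.5 / 70200) * 100
BAC = 0.0335 g/dL

0.0335


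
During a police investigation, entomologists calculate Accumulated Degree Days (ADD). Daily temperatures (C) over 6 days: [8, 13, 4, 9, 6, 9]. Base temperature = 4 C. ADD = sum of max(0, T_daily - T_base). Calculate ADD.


Computing ADD day by day:
Day 1: max(0, 8 - 4) = 4
Day 2: max(0, 13 - 4) = 9
Day 3: max(0, 4 - 4) = 0
Day 4: max(0, 9 - 4) = 5
Day 5: max(0, 6 - 4) = 2
Day 6: max(0, 9 - 4) = 5
Total ADD = 25

25


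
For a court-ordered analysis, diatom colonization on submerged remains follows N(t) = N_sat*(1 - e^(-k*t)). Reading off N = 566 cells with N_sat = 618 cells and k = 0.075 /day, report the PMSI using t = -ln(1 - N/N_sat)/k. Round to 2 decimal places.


PMSI from diatom colonization curve:
N / N_sat = 566 / 618 = 0.915858
1 - N/N_sat = 0.084142
ln(1 - N/N_sat) = -2.475249
t = -ln(1 - N/N_sat) / k = -(-2.475249) / 0.075 = 33.00 days

33.00


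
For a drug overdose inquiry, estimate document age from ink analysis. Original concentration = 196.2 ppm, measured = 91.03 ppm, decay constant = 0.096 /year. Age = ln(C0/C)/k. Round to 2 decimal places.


Document age estimation:
C0/C = 196.2 / 91.03 = 2.155333
ln(C0/C) = 0.767945
t = 0.767945 / 0.096 = 8.00 years

8.00


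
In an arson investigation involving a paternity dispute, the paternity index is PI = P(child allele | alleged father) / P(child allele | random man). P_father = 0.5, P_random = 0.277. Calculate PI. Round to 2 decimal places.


Paternity Index calculation:
PI = P(allele|father) / P(allele|random)
PI = 0.5 / 0.277
PI = 1.81

1.81


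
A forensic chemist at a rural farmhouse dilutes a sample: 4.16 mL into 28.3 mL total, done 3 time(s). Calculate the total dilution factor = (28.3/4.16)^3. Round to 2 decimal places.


Dilution factor calculation:
Single dilution = V_total / V_sample = 28.3 / 4.16 ≈ 6.802885
Number of dilutions = 3
Total DF = (28.3 / 4.16)^3 (full precision, rounded at the end) = 314.83

314.83


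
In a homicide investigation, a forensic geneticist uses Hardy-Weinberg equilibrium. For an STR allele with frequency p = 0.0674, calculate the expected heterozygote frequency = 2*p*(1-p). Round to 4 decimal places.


Hardy-Weinberg heterozygote frequency:
q = 1 - p = 1 - 0.0674 = 0.9326
2pq = 2 * 0.0674 * 0.9326 = 0.1257

0.1257


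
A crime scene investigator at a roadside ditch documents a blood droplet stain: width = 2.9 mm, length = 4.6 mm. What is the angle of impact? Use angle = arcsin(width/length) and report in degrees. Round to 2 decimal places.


Blood spatter impact angle calculation:
width / length = 2.9 / 4.6 = 0.630435
angle = arcsin(0.630435)
angle = 39.08 degrees

39.08


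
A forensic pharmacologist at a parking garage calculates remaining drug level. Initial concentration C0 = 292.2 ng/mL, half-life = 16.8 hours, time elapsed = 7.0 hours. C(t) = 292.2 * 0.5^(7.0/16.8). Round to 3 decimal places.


Drug concentration decay:
Number of half-lives = t / t_half = 7.0 / 16.8 = 0.416667
Decay factor = 0.5^0.416667 = 0.74915337
C(t) = 292.2 * 0.74915337 = 218.903 ng/mL

218.903


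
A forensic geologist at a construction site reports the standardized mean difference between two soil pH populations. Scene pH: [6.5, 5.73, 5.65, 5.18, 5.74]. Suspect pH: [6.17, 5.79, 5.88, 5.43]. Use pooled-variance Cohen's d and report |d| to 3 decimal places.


Pooled-variance Cohen's d for soil pH comparison:
Scene mean = 28.8 / 5 = 5.76
Suspect mean = 23.27 / 4 = 5.8175
Scene sample variance s_s^2 = 0.22435
Suspect sample variance s_c^2 = 0.093025
Pooled variance = ((n_s-1)*s_s^2 + (n_c-1)*s_c^2) / (n_s + n_c - 2) = 0.168068
Pooled SD = sqrt(0.168068) = 0.409961
Mean difference = -0.0575
|d| = |-0.0575| / 0.409961 = 0.140

0.140


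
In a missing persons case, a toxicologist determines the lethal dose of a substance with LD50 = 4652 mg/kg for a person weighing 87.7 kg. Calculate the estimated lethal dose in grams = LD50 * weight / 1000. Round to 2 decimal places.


Lethal dose calculation:
Lethal dose = LD50 * body_weight / 1000
= 4652 * 87.7 / 1000
= 407980.4 / 1000
= 407.98 g

407.98


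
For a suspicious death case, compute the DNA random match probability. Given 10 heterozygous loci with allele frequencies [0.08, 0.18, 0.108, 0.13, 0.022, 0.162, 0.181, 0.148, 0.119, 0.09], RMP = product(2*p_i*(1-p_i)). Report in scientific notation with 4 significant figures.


Computing RMP for 10 loci:
Locus 1: 2 * 0.08 * 0.92 = 0.1472
Locus 2: 2 * 0.18 * 0.82 = 0.2952
Locus 3: 2 * 0.108 * 0.892 = 0.192672
Locus 4: 2 * 0.13 * 0.87 = 0.2262
Locus 5: 2 * 0.022 * 0.978 = 0.043032
Locus 6: 2 * 0.162 * 0.838 = 0.271512
Locus 7: 2 * 0.181 * 0.819 = 0.296478
Locus 8: 2 * 0.148 * 0.852 = 0.252192
Locus 9: 2 * 0.119 * 0.881 = 0.209678
Locus 10: 2 * 0.09 * 0.91 = 0.1638
RMP = 5.682e-08

5.682e-08


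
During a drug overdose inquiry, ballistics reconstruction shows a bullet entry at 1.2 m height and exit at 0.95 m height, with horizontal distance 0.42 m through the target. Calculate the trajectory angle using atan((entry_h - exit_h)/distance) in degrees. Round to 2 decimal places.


Bullet trajectory angle:
Height difference = 1.2 - 0.95 = 0.25 m
angle = atan(0.25 / 0.42)
angle = atan(0.595238)
angle = 30.76 degrees

30.76


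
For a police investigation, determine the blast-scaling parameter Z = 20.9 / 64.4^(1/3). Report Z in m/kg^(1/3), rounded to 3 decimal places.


Scaled distance calculation:
W^(1/3) = 64.4^(1/3) = 4.008316
Z = R / W^(1/3) = 20.9 / 4.008316
Z = 5.214 m/kg^(1/3)

5.214


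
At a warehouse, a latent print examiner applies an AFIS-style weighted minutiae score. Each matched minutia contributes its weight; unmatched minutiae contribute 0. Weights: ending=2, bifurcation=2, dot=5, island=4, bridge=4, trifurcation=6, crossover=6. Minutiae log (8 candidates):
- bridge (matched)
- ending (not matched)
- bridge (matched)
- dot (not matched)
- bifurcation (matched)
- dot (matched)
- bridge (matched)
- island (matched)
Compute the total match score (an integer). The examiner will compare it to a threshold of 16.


Weighted minutiae match score:
  bridge: matched, +4 (running total 4)
  ending: not matched, +0
  bridge: matched, +4 (running total 8)
  dot: not matched, +0
  bifurcation: matched, +2 (running total 10)
  dot: matched, +5 (running total 15)
  bridge: matched, +4 (running total 19)
  island: matched, +4 (running total 23)
Total score = 23
Threshold = 16; verdict = identification

23


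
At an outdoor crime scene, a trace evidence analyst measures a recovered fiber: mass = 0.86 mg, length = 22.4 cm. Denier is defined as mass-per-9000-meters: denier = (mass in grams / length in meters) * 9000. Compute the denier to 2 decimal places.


Denier calculation:
Mass in grams = 0.86 mg / 1000 = 0.00086 g
Length in meters = 22.4 cm / 100 = 0.224 m
Linear density = mass / length = 0.00086 / 0.224 = 0.00383929 g/m
Denier = (g/m) * 9000 = 0.00383929 * 9000 = 34.55

34.55


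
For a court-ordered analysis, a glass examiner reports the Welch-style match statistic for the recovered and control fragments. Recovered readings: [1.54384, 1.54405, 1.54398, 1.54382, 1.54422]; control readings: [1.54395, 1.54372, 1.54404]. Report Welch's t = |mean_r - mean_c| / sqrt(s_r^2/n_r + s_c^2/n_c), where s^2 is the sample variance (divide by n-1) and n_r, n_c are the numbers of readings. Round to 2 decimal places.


Welch's t-criterion for glass RI comparison:
Recovered mean = sum / n_r = 7.71991 / 5 = 1.543982
Control mean = sum / n_c = 4.63171 / 3 = 1.5439033
Recovered sample variance s_r^2 = 2.692e-08
Control sample variance s_c^2 = 2.72333e-08
Welch SE (unpooled) = sqrt(s_r^2/n_r + s_c^2/n_c) = sqrt(5.384e-09 + 9.07778e-09) = sqrt(1.44618e-08) = 0.000120257
|mean_r - mean_c| = 7.86667e-05
t = 7.86667e-05 / 0.000120257 = 0.65

0.65


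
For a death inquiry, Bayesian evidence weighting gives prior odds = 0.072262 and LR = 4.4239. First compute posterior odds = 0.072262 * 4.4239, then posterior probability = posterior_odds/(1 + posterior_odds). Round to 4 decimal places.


Bayesian evidence evaluation:
Posterior odds = prior_odds * LR = 0.072262 * 4.4239 = 0.3196799
Posterior probability = posterior_odds / (1 + posterior_odds)
= 0.3196799 / (1 + 0.3196799)
= 0.3196799 / 1.3196799
= 0.2422

0.2422


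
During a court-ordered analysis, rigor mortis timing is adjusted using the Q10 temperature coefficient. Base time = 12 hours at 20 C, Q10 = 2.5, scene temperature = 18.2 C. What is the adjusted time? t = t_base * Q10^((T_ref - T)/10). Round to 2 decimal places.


Rigor mortis time adjustment:
Exponent = (T_ref - T_actual) / 10 = (20 - 18.2) / 10 = 0.18
Q10 factor = 2.5^0.18 = 1.17931
t_adjusted = 12 * 1.17931 = 14.15 hours

14.15


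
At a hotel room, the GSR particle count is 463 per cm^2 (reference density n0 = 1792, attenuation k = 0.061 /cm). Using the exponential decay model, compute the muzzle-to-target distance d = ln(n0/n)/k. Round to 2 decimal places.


GSR distance calculation:
n0/n = 1792 / 463 = 3.87041
ln(n0/n) = 1.35336
d = 1.35336 / 0.061 = 22.19 cm

22.19


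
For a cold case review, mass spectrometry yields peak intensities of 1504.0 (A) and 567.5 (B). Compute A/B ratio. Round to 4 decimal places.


Spectral peak ratio:
Peak A = 1504.0 counts
Peak B = 567.5 counts
Ratio = 1504.0 / 567.5 = 2.6502

2.6502


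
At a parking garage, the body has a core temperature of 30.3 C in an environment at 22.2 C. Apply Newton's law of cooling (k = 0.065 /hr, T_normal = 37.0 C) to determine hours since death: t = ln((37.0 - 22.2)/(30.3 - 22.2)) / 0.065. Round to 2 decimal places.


Using Newton's law of cooling:
t = ln((T_normal - T_ambient) / (T_body - T_ambient)) / k
T_normal - T_ambient = 14.8
T_body - T_ambient = 8.1
Ratio = 1.82716
ln(ratio) = 0.602763
t = 0.602763 / 0.065 = 9.27 hours

9.27


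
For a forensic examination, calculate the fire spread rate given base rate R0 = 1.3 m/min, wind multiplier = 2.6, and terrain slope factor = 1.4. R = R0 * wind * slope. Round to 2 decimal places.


Fire spread rate calculation:
R = R0 * wind_factor * slope_factor
= 1.3 * 2.6 * 1.4
= 3.38 * 1.4
= 4.73 m/min

4.73


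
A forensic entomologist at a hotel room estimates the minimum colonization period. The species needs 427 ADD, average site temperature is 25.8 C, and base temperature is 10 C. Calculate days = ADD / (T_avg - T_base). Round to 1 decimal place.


Insect development time:
Effective temperature = avg_temp - T_base = 25.8 - 10 = 15.8 C
Days = ADD / effective_temp = 427 / 15.8 = 27.0 days

27.0


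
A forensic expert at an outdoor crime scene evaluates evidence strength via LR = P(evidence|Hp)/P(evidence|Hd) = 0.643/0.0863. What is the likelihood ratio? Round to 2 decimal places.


Likelihood ratio calculation:
LR = P(E|Hp) / P(E|Hd)
LR = 0.643 / 0.0863
LR = 7.45

7.45


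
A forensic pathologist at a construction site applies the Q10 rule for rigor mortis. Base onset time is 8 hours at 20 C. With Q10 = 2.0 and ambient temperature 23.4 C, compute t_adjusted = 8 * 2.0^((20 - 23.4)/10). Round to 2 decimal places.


Rigor mortis time adjustment:
Exponent = (T_ref - T_actual) / 10 = (20 - 23.4) / 10 = -0.34
Q10 factor = 2.0^-0.34 = 0.79004
t_adjusted = 8 * 0.79004 = 6.32 hours

6.32


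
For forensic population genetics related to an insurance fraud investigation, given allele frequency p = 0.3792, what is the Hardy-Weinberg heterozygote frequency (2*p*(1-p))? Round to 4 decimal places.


Hardy-Weinberg heterozygote frequency:
q = 1 - p = 1 - 0.3792 = 0.6208
2pq = 2 * 0.3792 * 0.6208 = 0.4708

0.4708


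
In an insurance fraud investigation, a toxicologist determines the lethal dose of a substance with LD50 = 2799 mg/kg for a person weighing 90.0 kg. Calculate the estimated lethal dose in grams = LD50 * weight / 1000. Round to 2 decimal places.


Lethal dose calculation:
Lethal dose = LD50 * body_weight / 1000
= 2799 * 90.0 / 1000
= 251910 / 1000
= 251.91 g

251.91


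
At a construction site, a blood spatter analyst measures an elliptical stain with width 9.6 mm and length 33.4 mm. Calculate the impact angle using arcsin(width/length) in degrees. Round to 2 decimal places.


Blood spatter impact angle calculation:
width / length = 9.6 / 33.4 = 0.287425
angle = arcsin(0.287425)
angle = 16.70 degrees

16.70


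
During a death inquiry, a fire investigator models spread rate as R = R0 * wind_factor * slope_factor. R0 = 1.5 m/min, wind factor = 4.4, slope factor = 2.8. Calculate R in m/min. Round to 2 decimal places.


Fire spread rate calculation:
R = R0 * wind_factor * slope_factor
= 1.5 * 4.4 * 2.8
= 6.6 * 2.8
= 18.48 m/min

18.48


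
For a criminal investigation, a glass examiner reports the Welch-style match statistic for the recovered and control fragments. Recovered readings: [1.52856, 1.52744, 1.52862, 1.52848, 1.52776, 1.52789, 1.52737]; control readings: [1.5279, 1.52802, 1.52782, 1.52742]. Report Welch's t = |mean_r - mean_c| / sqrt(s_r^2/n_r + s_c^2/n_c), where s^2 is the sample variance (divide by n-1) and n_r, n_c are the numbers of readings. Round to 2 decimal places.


Welch's t-criterion for glass RI comparison:
Recovered mean = sum / n_r = 10.69612 / 7 = 1.5280171
Control mean = sum / n_c = 6.11116 / 4 = 1.52779
Recovered sample variance s_r^2 = 2.84424e-07
Control sample variance s_c^2 = 6.76e-08
Welch SE (unpooled) = sqrt(s_r^2/n_r + s_c^2/n_c) = sqrt(4.0632e-08 + 1.69e-08) = sqrt(5.7532e-08) = 0.000239858
|mean_r - mean_c| = 0.000227143
t = 0.000227143 / 0.000239858 = 0.95

0.95


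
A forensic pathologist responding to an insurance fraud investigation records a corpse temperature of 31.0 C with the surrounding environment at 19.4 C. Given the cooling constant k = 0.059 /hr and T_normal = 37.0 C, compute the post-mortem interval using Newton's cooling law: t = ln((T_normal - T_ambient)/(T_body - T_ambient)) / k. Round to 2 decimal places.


Using Newton's law of cooling:
t = ln((T_normal - T_ambient) / (T_body - T_ambient)) / k
T_normal - T_ambient = 17.6
T_body - T_ambient = 11.6
Ratio = 1.517241
ln(ratio) = 0.416894
t = 0.416894 / 0.059 = 7.07 hours

7.07


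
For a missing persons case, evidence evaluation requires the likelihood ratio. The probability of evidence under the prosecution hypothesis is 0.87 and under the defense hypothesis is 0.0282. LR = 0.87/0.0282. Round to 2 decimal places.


Likelihood ratio calculation:
LR = P(E|Hp) / P(E|Hd)
LR = 0.87 / 0.0282
LR = 30.85

30.85


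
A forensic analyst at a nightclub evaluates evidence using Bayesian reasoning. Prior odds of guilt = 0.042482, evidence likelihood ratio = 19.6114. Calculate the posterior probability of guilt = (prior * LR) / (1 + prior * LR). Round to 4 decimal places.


Bayesian evidence evaluation:
Posterior odds = prior_odds * LR = 0.042482 * 19.6114 = 0.8331315
Posterior probability = posterior_odds / (1 + posterior_odds)
= 0.8331315 / (1 + 0.8331315)
= 0.8331315 / 1.8331315
= 0.4545

0.4545


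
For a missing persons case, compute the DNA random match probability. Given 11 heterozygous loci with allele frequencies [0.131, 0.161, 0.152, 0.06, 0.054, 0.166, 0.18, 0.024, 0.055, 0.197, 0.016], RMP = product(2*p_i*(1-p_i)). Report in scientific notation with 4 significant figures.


Computing RMP for 11 loci:
Locus 1: 2 * 0.131 * 0.869 = 0.227678
Locus 2: 2 * 0.161 * 0.839 = 0.270158
Locus 3: 2 * 0.152 * 0.848 = 0.257792
Locus 4: 2 * 0.06 * 0.94 = 0.1128
Locus 5: 2 * 0.054 * 0.946 = 0.102168
Locus 6: 2 * 0.166 * 0.834 = 0.276888
Locus 7: 2 * 0.18 * 0.82 = 0.2952
Locus 8: 2 * 0.024 * 0.976 = 0.046848
Locus 9: 2 * 0.055 * 0.945 = 0.10395
Locus 10: 2 * 0.197 * 0.803 = 0.316382
Locus 11: 2 * 0.016 * 0.984 = 0.031488
RMP = 7.246e-10

7.246e-10


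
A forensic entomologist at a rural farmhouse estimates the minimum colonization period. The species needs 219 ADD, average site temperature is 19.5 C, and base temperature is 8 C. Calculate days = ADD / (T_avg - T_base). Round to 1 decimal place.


Insect development time:
Effective temperature = avg_temp - T_base = 19.5 - 8 = 11.5 C
Days = ADD / effective_temp = 219 / 11.5 = 19.0 days

19.0


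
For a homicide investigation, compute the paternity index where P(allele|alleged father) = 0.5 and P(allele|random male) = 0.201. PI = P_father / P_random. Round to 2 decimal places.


Paternity Index calculation:
PI = P(allele|father) / P(allele|random)
PI = 0.5 / 0.201
PI = 2.49

2.49


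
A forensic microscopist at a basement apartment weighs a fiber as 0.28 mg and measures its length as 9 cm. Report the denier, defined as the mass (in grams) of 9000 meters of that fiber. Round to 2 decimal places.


Denier calculation:
Mass in grams = 0.28 mg / 1000 = 0.00028 g
Length in meters = 9 cm / 100 = 0.09 m
Linear density = mass / length = 0.00028 / 0.09 = 0.00311111 g/m
Denier = (g/m) * 9000 = 0.00311111 * 9000 = 28.00

28.00


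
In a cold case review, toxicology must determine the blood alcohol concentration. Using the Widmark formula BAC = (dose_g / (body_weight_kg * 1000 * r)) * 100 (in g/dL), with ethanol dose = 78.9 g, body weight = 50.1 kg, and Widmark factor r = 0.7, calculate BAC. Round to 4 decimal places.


Applying the Widmark formula:
BAC = (dose_g / (body_wt * 1000 * r)) * 100
Denominator = 50.1 * 1000 * 0.7 = 35070
BAC = (78.9 / 35070) * 100
BAC = 0.2250 g/dL

0.2250


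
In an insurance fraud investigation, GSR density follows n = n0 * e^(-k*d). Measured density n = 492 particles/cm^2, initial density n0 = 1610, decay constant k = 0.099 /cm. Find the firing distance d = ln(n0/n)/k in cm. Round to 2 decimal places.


GSR distance calculation:
n0/n = 1610 / 492 = 3.272358
ln(n0/n) = 1.185511
d = 1.185511 / 0.099 = 11.97 cm

11.97


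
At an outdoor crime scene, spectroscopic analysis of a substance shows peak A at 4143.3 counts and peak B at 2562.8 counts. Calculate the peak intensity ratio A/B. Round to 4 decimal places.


Spectral peak ratio:
Peak A = 4143.3 counts
Peak B = 2562.8 counts
Ratio = 4143.3 / 2562.8 = 1.6167

1.6167


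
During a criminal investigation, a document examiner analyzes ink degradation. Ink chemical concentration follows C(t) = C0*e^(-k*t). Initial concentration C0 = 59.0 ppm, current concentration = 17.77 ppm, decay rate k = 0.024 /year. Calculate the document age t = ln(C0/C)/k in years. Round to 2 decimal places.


Document age estimation:
C0/C = 59.0 / 17.77 = 3.320203
ln(C0/C) = 1.200026
t = 1.200026 / 0.024 = 50.00 years

50.00


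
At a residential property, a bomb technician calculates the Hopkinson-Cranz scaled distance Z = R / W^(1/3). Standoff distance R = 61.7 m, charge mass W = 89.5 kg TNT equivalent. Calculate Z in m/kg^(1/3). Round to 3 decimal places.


Scaled distance calculation:
W^(1/3) = 89.5^(1/3) = 4.47309
Z = R / W^(1/3) = 61.7 / 4.47309
Z = 13.794 m/kg^(1/3)

13.794


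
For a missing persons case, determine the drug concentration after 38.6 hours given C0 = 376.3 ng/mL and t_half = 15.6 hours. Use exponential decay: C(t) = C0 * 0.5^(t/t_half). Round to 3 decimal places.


Drug concentration decay:
Number of half-lives = t / t_half = 38.6 / 15.6 = 2.474359
Decay factor = 0.5^2.474359 = 0.17994663
C(t) = 376.3 * 0.17994663 = 67.714 ng/mL

67.714


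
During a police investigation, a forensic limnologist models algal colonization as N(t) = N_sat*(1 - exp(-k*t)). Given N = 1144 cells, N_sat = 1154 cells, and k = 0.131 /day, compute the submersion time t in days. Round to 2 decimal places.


PMSI from diatom colonization curve:
N / N_sat = 1144 / 1154 = 0.991334
1 - N/N_sat = 0.008666
ln(1 - N/N_sat) = -4.748348
t = -ln(1 - N/N_sat) / k = -(-4.748348) / 0.131 = 36.25 days

36.25


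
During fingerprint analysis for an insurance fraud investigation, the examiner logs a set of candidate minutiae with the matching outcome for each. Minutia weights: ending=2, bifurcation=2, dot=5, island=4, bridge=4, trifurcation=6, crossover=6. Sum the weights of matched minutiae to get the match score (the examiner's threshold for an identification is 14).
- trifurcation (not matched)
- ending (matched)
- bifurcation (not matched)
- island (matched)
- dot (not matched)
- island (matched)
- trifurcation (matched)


Weighted minutiae match score:
  trifurcation: not matched, +0
  ending: matched, +2 (running total 2)
  bifurcation: not matched, +0
  island: matched, +4 (running total 6)
  dot: not matched, +0
  island: matched, +4 (running total 10)
  trifurcation: matched, +6 (running total 16)
Total score = 16
Threshold = 14; verdict = identification

16


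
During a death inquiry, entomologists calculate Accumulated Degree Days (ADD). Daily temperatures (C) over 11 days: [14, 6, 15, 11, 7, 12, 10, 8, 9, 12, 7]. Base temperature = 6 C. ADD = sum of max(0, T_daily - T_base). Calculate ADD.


Computing ADD day by day:
Day 1: max(0, 14 - 6) = 8
Day 2: max(0, 6 - 6) = 0
Day 3: max(0, 15 - 6) = 9
Day 4: max(0, 11 - 6) = 5
Day 5: max(0, 7 - 6) = 1
Day 6: max(0, 12 - 6) = 6
Day 7: max(0, 10 - 6) = 4
Day 8: max(0, 8 - 6) = 2
Day 9: max(0, 9 - 6) = 3
Day 10: max(0, 12 - 6) = 6
Day 11: max(0, 7 - 6) = 1
Total ADD = 45

45


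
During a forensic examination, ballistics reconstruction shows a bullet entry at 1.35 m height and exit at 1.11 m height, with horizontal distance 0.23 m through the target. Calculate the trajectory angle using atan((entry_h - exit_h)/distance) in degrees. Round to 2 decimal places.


Bullet trajectory angle:
Height difference = 1.35 - 1.11 = 0.24 m
angle = atan(0.24 / 0.23)
angle = atan(1.043478)
angle = 46.22 degrees

46.22


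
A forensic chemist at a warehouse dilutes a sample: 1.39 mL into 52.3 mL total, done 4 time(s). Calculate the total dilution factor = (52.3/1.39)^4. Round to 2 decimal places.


Dilution factor calculation:
Single dilution = V_total / V_sample = 52.3 / 1.39 ≈ 37.625899
Number of dilutions = 4
Total DF = (52.3 / 1.39)^4 (full precision, rounded at the end) = 2004229.98

2004229.98


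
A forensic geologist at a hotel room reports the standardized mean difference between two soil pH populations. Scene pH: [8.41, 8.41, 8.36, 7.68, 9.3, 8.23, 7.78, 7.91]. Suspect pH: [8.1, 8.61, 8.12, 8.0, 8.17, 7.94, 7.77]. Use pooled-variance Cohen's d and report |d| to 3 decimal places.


Pooled-variance Cohen's d for soil pH comparison:
Scene mean = 66.08 / 8 = 8.26
Suspect mean = 56.71 / 7 = 8.101429
Scene sample variance s_s^2 = 0.260971
Suspect sample variance s_c^2 = 0.068314
Pooled variance = ((n_s-1)*s_s^2 + (n_c-1)*s_c^2) / (n_s + n_c - 2) = 0.172053
Pooled SD = sqrt(0.172053) = 0.414793
Mean difference = 0.158571
|d| = |0.158571| / 0.414793 = 0.382

0.382


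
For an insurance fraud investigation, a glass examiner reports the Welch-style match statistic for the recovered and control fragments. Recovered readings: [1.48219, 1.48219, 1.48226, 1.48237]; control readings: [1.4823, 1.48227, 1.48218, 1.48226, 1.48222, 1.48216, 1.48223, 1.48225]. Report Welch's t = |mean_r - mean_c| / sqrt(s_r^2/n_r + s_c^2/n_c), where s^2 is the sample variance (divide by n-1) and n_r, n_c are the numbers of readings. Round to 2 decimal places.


Welch's t-criterion for glass RI comparison:
Recovered mean = sum / n_r = 5.92901 / 4 = 1.4822525
Control mean = sum / n_c = 11.85787 / 8 = 1.4822338
Recovered sample variance s_r^2 = 7.225e-09
Control sample variance s_c^2 = 2.16964e-09
Welch SE (unpooled) = sqrt(s_r^2/n_r + s_c^2/n_c) = sqrt(1.80625e-09 + 2.71205e-10) = sqrt(2.07746e-09) = 4.55792e-05
|mean_r - mean_c| = 1.875e-05
t = 1.875e-05 / 4.55792e-05 = 0.41

0.41


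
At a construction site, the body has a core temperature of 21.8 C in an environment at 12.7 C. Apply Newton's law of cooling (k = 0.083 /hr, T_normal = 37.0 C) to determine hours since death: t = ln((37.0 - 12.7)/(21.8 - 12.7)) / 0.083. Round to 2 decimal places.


Using Newton's law of cooling:
t = ln((T_normal - T_ambient) / (T_body - T_ambient)) / k
T_normal - T_ambient = 24.3
T_body - T_ambient = 9.1
Ratio = 2.67033
ln(ratio) = 0.982202
t = 0.982202 / 0.083 = 11.83 hours

11.83


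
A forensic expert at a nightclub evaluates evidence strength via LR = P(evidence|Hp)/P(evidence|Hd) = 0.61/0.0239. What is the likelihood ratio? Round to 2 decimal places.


Likelihood ratio calculation:
LR = P(E|Hp) / P(E|Hd)
LR = 0.61 / 0.0239
LR = 25.52

25.52


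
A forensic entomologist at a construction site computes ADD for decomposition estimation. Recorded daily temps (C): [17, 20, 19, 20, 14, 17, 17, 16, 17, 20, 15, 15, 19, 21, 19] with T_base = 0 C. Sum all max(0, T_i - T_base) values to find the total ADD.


Computing ADD day by day:
Day 1: max(0, 17 - 0) = 17
Day 2: max(0, 20 - 0) = 20
Day 3: max(0, 19 - 0) = 19
Day 4: max(0, 20 - 0) = 20
Day 5: max(0, 14 - 0) = 14
Day 6: max(0, 17 - 0) = 17
Day 7: max(0, 17 - 0) = 17
Day 8: max(0, 16 - 0) = 16
Day 9: max(0, 17 - 0) = 17
Day 10: max(0, 20 - 0) = 20
Day 11: max(0, 15 - 0) = 15
Day 12: max(0, 15 - 0) = 15
Day 13: max(0, 19 - 0) = 19
Day 14: max(0, 21 - 0) = 21
Day 15: max(0, 19 - 0) = 19
Total ADD = 266

266


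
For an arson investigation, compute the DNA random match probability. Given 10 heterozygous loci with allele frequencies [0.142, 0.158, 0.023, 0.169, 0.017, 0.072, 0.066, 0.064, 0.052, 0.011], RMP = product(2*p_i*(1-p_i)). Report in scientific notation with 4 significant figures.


Computing RMP for 10 loci:
Locus 1: 2 * 0.142 * 0.858 = 0.243672
Locus 2: 2 * 0.158 * 0.842 = 0.266072
Locus 3: 2 * 0.023 * 0.977 = 0.044942
Locus 4: 2 * 0.169 * 0.831 = 0.280878
Locus 5: 2 * 0.017 * 0.983 = 0.033422
Locus 6: 2 * 0.072 * 0.928 = 0.133632
Locus 7: 2 * 0.066 * 0.934 = 0.123288
Locus 8: 2 * 0.064 * 0.936 = 0.119808
Locus 9: 2 * 0.052 * 0.948 = 0.098592
Locus 10: 2 * 0.011 * 0.989 = 0.021758
RMP = 1.158e-10

1.158e-10


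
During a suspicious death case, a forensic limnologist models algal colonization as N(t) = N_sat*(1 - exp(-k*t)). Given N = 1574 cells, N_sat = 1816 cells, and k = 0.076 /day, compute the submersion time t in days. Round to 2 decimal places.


PMSI from diatom colonization curve:
N / N_sat = 1574 / 1816 = 0.86674
1 - N/N_sat = 0.13326
ln(1 - N/N_sat) = -2.015453
t = -ln(1 - N/N_sat) / k = -(-2.015453) / 0.076 = 26.52 days

26.52


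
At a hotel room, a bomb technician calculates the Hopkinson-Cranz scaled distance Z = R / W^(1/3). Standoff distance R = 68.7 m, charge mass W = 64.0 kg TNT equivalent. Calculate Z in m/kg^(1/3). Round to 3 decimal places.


Scaled distance calculation:
W^(1/3) = 64.0^(1/3) = 4
Z = R / W^(1/3) = 68.7 / 4
Z = 17.175 m/kg^(1/3)

17.175


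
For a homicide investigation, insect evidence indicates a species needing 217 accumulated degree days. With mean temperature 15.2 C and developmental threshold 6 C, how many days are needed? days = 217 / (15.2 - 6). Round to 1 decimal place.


Insect development time:
Effective temperature = avg_temp - T_base = 15.2 - 6 = 9.2 C
Days = ADD / effective_temp = 217 / 9.2 = 23.6 days

23.6
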